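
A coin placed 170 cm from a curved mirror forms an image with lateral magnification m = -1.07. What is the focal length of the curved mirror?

f = 87.9 cm (concave)

m = −d_i/d_o ⇒ d_i = −m·d_o = −(-1.07)·(170) = 181.9 cm.
1/f = 1/d_o + 1/d_i = 1/(170) + 1/(181.9) = 0.01138, so f = 87.9 cm.
Since f is positive, the curved mirror is concave.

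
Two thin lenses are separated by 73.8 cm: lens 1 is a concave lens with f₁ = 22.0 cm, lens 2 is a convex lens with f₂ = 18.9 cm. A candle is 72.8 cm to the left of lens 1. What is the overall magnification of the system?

f₁ = −22.0 cm (diverging).
Lens 1: 1/d_i1 = 1/(-22.0) − 1/(72.8) = -0.05919, so d_i1 = -16.89 cm; m₁ = −d_i1/d_o1 = +0.2320.
d_o2 = 73.8 − (-16.89) = 90.69 cm.
Lens 2: 1/d_i2 = 1/(18.9) − 1/(90.69) = 0.04188, so d_i2 = 23.88 cm; m₂ = −d_i2/d_o2 = -0.2633.
m = m₁·m₂ = (+0.2320)(-0.2633) = -0.0611.

m = -0.0611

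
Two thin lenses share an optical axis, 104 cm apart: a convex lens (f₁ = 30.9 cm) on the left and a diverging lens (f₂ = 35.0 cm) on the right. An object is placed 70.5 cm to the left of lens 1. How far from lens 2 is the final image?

20.4 cm

Lens 1: 1/d_i1 = 1/f₁ − 1/d_o1 = 1/(30.9) − 1/(70.5) = 0.01818, so d_i1 = 55.01 cm.
The intermediate image is 55.01 cm to the right of lens 1, which is 104 − (55.01) = 48.99 cm to the left of lens 2, so d_o2 = +48.99 cm.
Lens 2 is diverging, so f₂ = −35.0 cm.
Lens 2: 1/d_i2 = 1/f₂ − 1/d_o2 = 1/(-35.0) − 1/(48.99) = -0.04898, so d_i2 = -20.4 cm.
The final image is virtual, 20.4 cm to the left of lens 2 (overall magnification ≈ -0.33).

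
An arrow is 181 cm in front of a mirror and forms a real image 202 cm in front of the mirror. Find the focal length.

f = 95.5 cm (concave)

Real image ⇒ d_i = +202 cm.
1/f = 1/d_o + 1/d_i = 1/(181) + 1/(202) = 0.01048, so f = 95.5 cm.
Since f is positive, the mirror is concave.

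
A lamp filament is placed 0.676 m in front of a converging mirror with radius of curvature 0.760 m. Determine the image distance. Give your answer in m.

f = R/2 = 0.760/2 = 0.3800 m.
Mirror equation: 1/s_i = 1/f − 1/s_o = 1/(0.3800) − 1/(0.676) = 2.632 − 1.479 = 1.152, so s_i = 0.868 m.
The image is real, inverted and enlarged, in front of the mirror.

0.868 m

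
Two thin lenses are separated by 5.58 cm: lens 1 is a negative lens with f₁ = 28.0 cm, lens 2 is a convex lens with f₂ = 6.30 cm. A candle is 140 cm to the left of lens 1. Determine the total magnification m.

m = -0.0464

f₁ = −28.0 cm (diverging).
Lens 1: 1/d_i1 = 1/(-28.0) − 1/(140) = -0.04286, so d_i1 = -23.33 cm; m₁ = −d_i1/d_o1 = +0.1666.
d_o2 = 5.58 − (-23.33) = 28.91 cm.
Lens 2: 1/d_i2 = 1/(6.30) − 1/(28.91) = 0.1241, so d_i2 = 8.055 cm; m₂ = −d_i2/d_o2 = -0.2786.
m = m₁·m₂ = (+0.1666)(-0.2786) = -0.0464.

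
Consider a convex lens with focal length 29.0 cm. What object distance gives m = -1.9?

44.3 cm

m = −d_i/d_o ⇒ d_i = −m·d_o.
1/f = 1/d_o + 1/d_i = 1/d_o − 1/(m·d_o) = (1 − 1/m)/d_o, so d_o = f(1 − 1/m) = (29.00)(1 − 1/(-1.9)) = 44.3 cm.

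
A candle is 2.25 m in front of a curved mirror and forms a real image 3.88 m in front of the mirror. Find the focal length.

f = 1.42 m (concave)

Real image ⇒ d_i = +3.88 m.
1/f = 1/d_o + 1/d_i = 1/(2.25) + 1/(3.88) = 0.7022, so f = 1.42 m.
Since f is positive, the curved mirror is concave.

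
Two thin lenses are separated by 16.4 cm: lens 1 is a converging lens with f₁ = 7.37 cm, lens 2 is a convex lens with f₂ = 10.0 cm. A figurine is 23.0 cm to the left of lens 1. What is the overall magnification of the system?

m = -1.06

Lens 1: 1/d_i1 = 1/(7.37) − 1/(23.0) = 0.09221, so d_i1 = 10.85 cm; m₁ = −d_i1/d_o1 = -0.4717.
d_o2 = 16.4 − (10.85) = 5.550 cm.
Lens 2: 1/d_i2 = 1/(10.0) − 1/(5.550) = -0.08018, so d_i2 = -12.47 cm; m₂ = −d_i2/d_o2 = +2.247.
m = m₁·m₂ = (-0.4717)(+2.247) = -1.06.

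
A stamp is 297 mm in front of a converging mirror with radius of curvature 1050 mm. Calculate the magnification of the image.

f = R/2 = 1050/2 = 525.0 mm.
1/d_i = 1/f − 1/d_o = 1/(525.0) − 1/(297) = -0.001462, so d_i = -683.9 mm.
m = −d_i/d_o = −(-683.9)/(297) = +2.30.
The image is virtual, upright and enlarged, behind the mirror.

m = +2.30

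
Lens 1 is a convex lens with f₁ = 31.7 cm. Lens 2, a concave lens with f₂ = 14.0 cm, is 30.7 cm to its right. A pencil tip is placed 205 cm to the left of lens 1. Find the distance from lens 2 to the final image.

13.2 cm

Lens 1: 1/d_i1 = 1/f₁ − 1/d_o1 = 1/(31.7) − 1/(205) = 0.02667, so d_i1 = 37.50 cm.
The intermediate image is 37.50 cm to the right of lens 1, which lies 6.800 cm to the right of lens 2 — a virtual object — so d_o2 = −6.800 cm.
Lens 2 is diverging, so f₂ = −14.0 cm.
Lens 2: 1/d_i2 = 1/f₂ − 1/d_o2 = 1/(-14.0) − 1/(-6.800) = 0.07563, so d_i2 = 13.2 cm.
The final image is real, 13.2 cm to the right of lens 2 (overall magnification ≈ -0.36).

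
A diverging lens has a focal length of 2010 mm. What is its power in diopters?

For a diverging lens, f = −2010 mm.
f = -201 cm = -2.01 m.
P = 1/f = 1/(-2.01 m) = -0.498 D.

P = -0.498 D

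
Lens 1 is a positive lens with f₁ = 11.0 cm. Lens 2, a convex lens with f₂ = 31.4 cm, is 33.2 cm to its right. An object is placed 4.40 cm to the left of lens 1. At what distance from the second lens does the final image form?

139 cm

Lens 1: 1/d_i1 = 1/f₁ − 1/d_o1 = 1/(11.0) − 1/(4.40) = -0.1364, so d_i1 = -7.333 cm.
The intermediate image is 7.333 cm to the left of lens 1 (virtual), which is 33.2 − (-7.333) = 40.53 cm to the left of lens 2, so d_o2 = +40.53 cm.
Lens 2: 1/d_i2 = 1/f₂ − 1/d_o2 = 1/(31.4) − 1/(40.53) = 0.007174, so d_i2 = 139 cm.
The final image is real, 139 cm to the right of lens 2 (overall magnification ≈ -5.7).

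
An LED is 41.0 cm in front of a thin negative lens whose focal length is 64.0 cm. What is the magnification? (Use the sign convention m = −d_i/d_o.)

For a negative lens, f = -64.0 cm.
1/d_i = 1/f − 1/d_o = 1/(-64.00) − 1/(41.0) = -0.04002, so d_i = -24.99 cm.
m = −d_i/d_o = −(-24.99)/(41.0) = +0.610.
The image is virtual, upright and reduced, on the same side as the object.

m = +0.610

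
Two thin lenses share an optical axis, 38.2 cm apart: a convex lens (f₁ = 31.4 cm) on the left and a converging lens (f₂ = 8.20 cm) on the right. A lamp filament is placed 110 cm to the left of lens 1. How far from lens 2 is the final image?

3.38 cm

Lens 1: 1/d_i1 = 1/f₁ − 1/d_o1 = 1/(31.4) − 1/(110) = 0.02276, so d_i1 = 43.94 cm.
The intermediate image is 43.94 cm to the right of lens 1, which lies 5.740 cm to the right of lens 2 — a virtual object — so d_o2 = −5.740 cm.
Lens 2: 1/d_i2 = 1/f₂ − 1/d_o2 = 1/(8.20) − 1/(-5.740) = 0.2962, so d_i2 = 3.38 cm.
The final image is real, 3.38 cm to the right of lens 2 (overall magnification ≈ -0.23).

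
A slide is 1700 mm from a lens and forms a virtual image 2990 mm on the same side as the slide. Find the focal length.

f = 3940 mm (converging)

Virtual image ⇒ d_i = −2990 mm.
1/f = 1/d_o + 1/d_i = 1/(1700) + 1/(-2990) = 0.0002538, so f = 3940 mm.
Since f is positive, the lens is converging.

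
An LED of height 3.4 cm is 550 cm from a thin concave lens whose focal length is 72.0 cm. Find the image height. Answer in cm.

For a concave lens, f = -72.0 cm.
1/d_i = 1/f − 1/d_o = 1/(-72.00) − 1/(550) = -0.01571, so d_i = -63.67 cm.
m = −d_i/d_o = +0.1158.
|h_i| = |m|·h_o = 0.1158 × 3.4 = 0.394 cm. The image is virtual, upright and reduced, on the same side as the object.

0.394 cm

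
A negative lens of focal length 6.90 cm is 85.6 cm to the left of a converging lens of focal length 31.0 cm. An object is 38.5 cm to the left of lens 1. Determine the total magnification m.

m = -0.0779

f₁ = −6.90 cm (diverging).
Lens 1: 1/d_i1 = 1/(-6.90) − 1/(38.5) = -0.1709, so d_i1 = -5.851 cm; m₁ = −d_i1/d_o1 = +0.1520.
d_o2 = 85.6 − (-5.851) = 91.45 cm.
Lens 2: 1/d_i2 = 1/(31.0) − 1/(91.45) = 0.02132, so d_i2 = 46.90 cm; m₂ = −d_i2/d_o2 = -0.5128.
m = m₁·m₂ = (+0.1520)(-0.5128) = -0.0779.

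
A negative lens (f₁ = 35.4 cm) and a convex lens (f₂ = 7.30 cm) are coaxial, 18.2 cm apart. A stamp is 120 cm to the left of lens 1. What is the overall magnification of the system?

m = -0.0435

f₁ = −35.4 cm (diverging).
Lens 1: 1/d_i1 = 1/(-35.4) − 1/(120) = -0.03658, so d_i1 = -27.34 cm; m₁ = −d_i1/d_o1 = +0.2278.
d_o2 = 18.2 − (-27.34) = 45.54 cm.
Lens 2: 1/d_i2 = 1/(7.30) − 1/(45.54) = 0.1150, so d_i2 = 8.694 cm; m₂ = −d_i2/d_o2 = -0.1909.
m = m₁·m₂ = (+0.2278)(-0.1909) = -0.0435.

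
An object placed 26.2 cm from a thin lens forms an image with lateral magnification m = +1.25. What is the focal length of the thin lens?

f = 131 cm (converging)

m = −d_i/d_o ⇒ d_i = −m·d_o = −(+1.25)·(26.2) = -32.75 cm.
1/f = 1/d_o + 1/d_i = 1/(26.2) + 1/(-32.75) = 0.007634, so f = 131 cm.
Since f is positive, the thin lens is converging.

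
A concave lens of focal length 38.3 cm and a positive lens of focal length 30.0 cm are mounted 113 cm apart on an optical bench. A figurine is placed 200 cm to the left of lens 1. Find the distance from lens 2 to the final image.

Lens 1 is diverging, so f₁ = −38.3 cm.
Lens 1: 1/d_i1 = 1/f₁ − 1/d_o1 = 1/(-38.3) − 1/(200) = -0.03111, so d_i1 = -32.14 cm.
The intermediate image is 32.14 cm to the left of lens 1 (virtual), which is 113 − (-32.14) = 145.1 cm to the left of lens 2, so d_o2 = +145.1 cm.
Lens 2: 1/d_i2 = 1/f₂ − 1/d_o2 = 1/(30.0) − 1/(145.1) = 0.02644, so d_i2 = 37.8 cm.
The final image is real, 37.8 cm to the right of lens 2 (overall magnification ≈ -0.042).

37.8 cm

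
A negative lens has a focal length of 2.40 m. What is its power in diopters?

For a negative lens, f = −2.40 m.
P = 1/f = 1/(-2.40 m) = -0.417 D.

P = -0.417 D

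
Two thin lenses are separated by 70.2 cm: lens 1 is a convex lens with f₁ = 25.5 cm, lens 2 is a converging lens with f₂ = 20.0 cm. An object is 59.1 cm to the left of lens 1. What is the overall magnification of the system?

m = +2.84

Lens 1: 1/d_i1 = 1/(25.5) − 1/(59.1) = 0.02230, so d_i1 = 44.85 cm; m₁ = −d_i1/d_o1 = -0.7589.
d_o2 = 70.2 − (44.85) = 25.35 cm.
Lens 2: 1/d_i2 = 1/(20.0) − 1/(25.35) = 0.01055, so d_i2 = 94.77 cm; m₂ = −d_i2/d_o2 = -3.738.
m = m₁·m₂ = (-0.7589)(-3.738) = +2.84.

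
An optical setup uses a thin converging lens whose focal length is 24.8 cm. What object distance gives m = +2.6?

m = −d_i/d_o ⇒ d_i = −m·d_o.
1/f = 1/d_o + 1/d_i = 1/d_o − 1/(m·d_o) = (1 − 1/m)/d_o, so d_o = f(1 − 1/m) = (24.80)(1 − 1/(+2.6)) = 15.3 cm.

15.3 cm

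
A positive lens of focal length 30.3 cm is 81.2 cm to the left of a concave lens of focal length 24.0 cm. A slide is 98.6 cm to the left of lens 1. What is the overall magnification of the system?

m = -0.173

Lens 1: 1/d_i1 = 1/(30.3) − 1/(98.6) = 0.02286, so d_i1 = 43.74 cm; m₁ = −d_i1/d_o1 = -0.4436.
d_o2 = 81.2 − (43.74) = 37.46 cm.
f₂ = −24.0 cm (diverging).
Lens 2: 1/d_i2 = 1/(-24.0) − 1/(37.46) = -0.06836, so d_i2 = -14.63 cm; m₂ = −d_i2/d_o2 = +0.3905.
m = m₁·m₂ = (-0.4436)(+0.3905) = -0.173.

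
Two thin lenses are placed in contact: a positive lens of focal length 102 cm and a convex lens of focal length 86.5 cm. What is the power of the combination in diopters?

P₁ = 1/f₁ = 1/(1.02 m) = +0.9804 D; P₂ = 1/f₂ = 1/(0.865 m) = +1.156 D.
For thin lenses in contact, P = P₁ + P₂ = (+0.9804) + (+1.156) = +2.14 D.

P = +2.14 D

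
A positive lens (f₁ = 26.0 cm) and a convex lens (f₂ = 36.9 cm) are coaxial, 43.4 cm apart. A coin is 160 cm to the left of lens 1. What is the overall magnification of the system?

m = -0.292

Lens 1: 1/d_i1 = 1/(26.0) − 1/(160) = 0.03221, so d_i1 = 31.04 cm; m₁ = −d_i1/d_o1 = -0.1940.
d_o2 = 43.4 − (31.04) = 12.36 cm.
Lens 2: 1/d_i2 = 1/(36.9) − 1/(12.36) = -0.05381, so d_i2 = -18.59 cm; m₂ = −d_i2/d_o2 = +1.504.
m = m₁·m₂ = (-0.1940)(+1.504) = -0.292.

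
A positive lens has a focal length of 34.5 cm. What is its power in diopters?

f = 34.5 cm = 0.345 m.
P = 1/f = 1/(0.345 m) = +2.90 D.

P = +2.90 D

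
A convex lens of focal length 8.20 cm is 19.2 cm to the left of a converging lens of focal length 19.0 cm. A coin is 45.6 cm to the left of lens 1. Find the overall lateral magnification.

m = -0.425

Lens 1: 1/d_i1 = 1/(8.20) − 1/(45.6) = 0.1000, so d_i1 = 9.998 cm; m₁ = −d_i1/d_o1 = -0.2193.
d_o2 = 19.2 − (9.998) = 9.202 cm.
Lens 2: 1/d_i2 = 1/(19.0) − 1/(9.202) = -0.05604, so d_i2 = -17.84 cm; m₂ = −d_i2/d_o2 = +1.939.
m = m₁·m₂ = (-0.2193)(+1.939) = -0.425.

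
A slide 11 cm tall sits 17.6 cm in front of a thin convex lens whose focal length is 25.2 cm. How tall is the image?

1/d_i = 1/f − 1/d_o = 1/(25.20) − 1/(17.6) = -0.01714, so d_i = -58.36 cm.
m = −d_i/d_o = +3.316.
|h_i| = |m|·h_o = 3.316 × 11 = 36.5 cm. The image is virtual, upright and enlarged, on the same side as the object.

36.5 cm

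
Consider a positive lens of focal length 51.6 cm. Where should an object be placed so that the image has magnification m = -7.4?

58.6 cm

m = −d_i/d_o ⇒ d_i = −m·d_o.
1/f = 1/d_o + 1/d_i = 1/d_o − 1/(m·d_o) = (1 − 1/m)/d_o, so d_o = f(1 − 1/m) = (51.60)(1 − 1/(-7.4)) = 58.6 cm.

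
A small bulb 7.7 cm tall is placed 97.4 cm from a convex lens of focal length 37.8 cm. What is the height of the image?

4.88 cm

1/d_i = 1/f − 1/d_o = 1/(37.80) − 1/(97.4) = 0.01619, so d_i = 61.77 cm.
m = −d_i/d_o = -0.6342.
|h_i| = |m|·h_o = 0.6342 × 7.7 = 4.88 cm. The image is real, inverted and reduced, on the far side of the lens.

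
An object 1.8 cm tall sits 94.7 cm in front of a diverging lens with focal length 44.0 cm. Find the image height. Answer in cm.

0.571 cm

For a diverging lens, f = -44.0 cm.
1/d_i = 1/f − 1/d_o = 1/(-44.00) − 1/(94.7) = -0.03329, so d_i = -30.04 cm.
m = −d_i/d_o = +0.3172.
|h_i| = |m|·h_o = 0.3172 × 1.8 = 0.571 cm. The image is virtual, upright and reduced, on the same side as the object.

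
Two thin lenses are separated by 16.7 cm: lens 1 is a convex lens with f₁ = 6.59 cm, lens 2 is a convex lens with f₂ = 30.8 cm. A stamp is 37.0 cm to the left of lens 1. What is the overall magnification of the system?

m = -0.302

Lens 1: 1/d_i1 = 1/(6.59) − 1/(37.0) = 0.1247, so d_i1 = 8.018 cm; m₁ = −d_i1/d_o1 = -0.2167.
d_o2 = 16.7 − (8.018) = 8.682 cm.
Lens 2: 1/d_i2 = 1/(30.8) − 1/(8.682) = -0.08271, so d_i2 = -12.09 cm; m₂ = −d_i2/d_o2 = +1.393.
m = m₁·m₂ = (-0.2167)(+1.393) = -0.302.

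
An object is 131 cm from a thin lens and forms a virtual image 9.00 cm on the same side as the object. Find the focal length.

Virtual image ⇒ d_i = −9.00 cm.
1/f = 1/d_o + 1/d_i = 1/(131) + 1/(-9.00) = -0.1035, so f = -9.66 cm.
Since f is negative, the thin lens is diverging.

f = -9.66 cm (diverging)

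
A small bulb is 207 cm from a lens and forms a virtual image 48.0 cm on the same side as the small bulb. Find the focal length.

f = -62.5 cm (diverging)

Virtual image ⇒ d_i = −48.0 cm.
1/f = 1/d_o + 1/d_i = 1/(207) + 1/(-48.0) = -0.01600, so f = -62.5 cm.
Since f is negative, the lens is diverging.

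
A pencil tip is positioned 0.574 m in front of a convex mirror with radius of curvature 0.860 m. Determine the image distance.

f = R/2 = 0.860/2 = 0.4300 m; for a convex mirror, f = -0.4300 m.
Mirror equation: 1/v = 1/f − 1/u = 1/(-0.4300) − 1/(0.574) = -2.326 − 1.742 = -4.068, so v = -0.246 m.
The image is virtual, upright and reduced, behind the mirror.

0.246 m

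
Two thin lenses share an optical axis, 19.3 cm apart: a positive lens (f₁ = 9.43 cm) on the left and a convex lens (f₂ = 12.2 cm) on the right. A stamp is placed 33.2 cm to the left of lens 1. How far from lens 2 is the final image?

12.3 cm

Lens 1: 1/d_i1 = 1/f₁ − 1/d_o1 = 1/(9.43) − 1/(33.2) = 0.07592, so d_i1 = 13.17 cm.
The intermediate image is 13.17 cm to the right of lens 1, which is 19.3 − (13.17) = 6.130 cm to the left of lens 2, so d_o2 = +6.130 cm.
Lens 2: 1/d_i2 = 1/f₂ − 1/d_o2 = 1/(12.2) − 1/(6.130) = -0.08116, so d_i2 = -12.3 cm.
The final image is virtual, 12.3 cm to the left of lens 2 (overall magnification ≈ -0.80).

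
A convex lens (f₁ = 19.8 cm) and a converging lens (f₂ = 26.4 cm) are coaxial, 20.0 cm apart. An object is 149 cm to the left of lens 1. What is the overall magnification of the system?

m = -0.138

Lens 1: 1/d_i1 = 1/(19.8) − 1/(149) = 0.04379, so d_i1 = 22.83 cm; m₁ = −d_i1/d_o1 = -0.1532.
d_o2 = 20.0 − (22.83) = -2.830 cm (virtual object).
Lens 2: 1/d_i2 = 1/(26.4) − 1/(-2.830) = 0.3912, so d_i2 = 2.556 cm; m₂ = −d_i2/d_o2 = +0.9032.
m = m₁·m₂ = (-0.1532)(+0.9032) = -0.138.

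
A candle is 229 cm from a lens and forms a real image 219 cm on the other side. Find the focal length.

f = 112 cm (converging)

Real image ⇒ d_i = +219 cm.
1/f = 1/d_o + 1/d_i = 1/(229) + 1/(219) = 0.008933, so f = 112 cm.
Since f is positive, the lens is converging.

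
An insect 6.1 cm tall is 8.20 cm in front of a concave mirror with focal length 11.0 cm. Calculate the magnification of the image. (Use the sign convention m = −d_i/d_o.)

m = +3.93

1/d_i = 1/f − 1/d_o = 1/(11.00) − 1/(8.20) = -0.03104, so d_i = -32.21 cm.
m = −d_i/d_o = −(-32.21)/(8.20) = +3.93.
The image is virtual, upright and enlarged, behind the mirror.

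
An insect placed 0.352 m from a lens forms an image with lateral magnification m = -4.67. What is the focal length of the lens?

m = −d_i/d_o ⇒ d_i = −m·d_o = −(-4.67)·(0.352) = 1.644 m.
1/f = 1/d_o + 1/d_i = 1/(0.352) + 1/(1.644) = 3.449, so f = 0.290 m.
Since f is positive, the lens is converging.

f = 0.290 m (converging)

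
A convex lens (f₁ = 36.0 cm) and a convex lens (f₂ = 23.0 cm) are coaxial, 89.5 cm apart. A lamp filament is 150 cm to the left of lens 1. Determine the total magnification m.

m = +0.380

Lens 1: 1/d_i1 = 1/(36.0) − 1/(150) = 0.02111, so d_i1 = 47.37 cm; m₁ = −d_i1/d_o1 = -0.3158.
d_o2 = 89.5 − (47.37) = 42.13 cm.
Lens 2: 1/d_i2 = 1/(23.0) − 1/(42.13) = 0.01974, so d_i2 = 50.65 cm; m₂ = −d_i2/d_o2 = -1.202.
m = m₁·m₂ = (-0.3158)(-1.202) = +0.380.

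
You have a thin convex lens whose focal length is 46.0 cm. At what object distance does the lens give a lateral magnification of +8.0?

40.2 cm

m = −d_i/d_o ⇒ d_i = −m·d_o.
1/f = 1/d_o + 1/d_i = 1/d_o − 1/(m·d_o) = (1 − 1/m)/d_o, so d_o = f(1 − 1/m) = (46.00)(1 − 1/(+8.0)) = 40.2 cm.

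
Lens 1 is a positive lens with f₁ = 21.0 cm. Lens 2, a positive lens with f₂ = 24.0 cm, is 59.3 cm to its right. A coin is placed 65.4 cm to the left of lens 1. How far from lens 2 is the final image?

156 cm

Lens 1: 1/d_i1 = 1/f₁ − 1/d_o1 = 1/(21.0) − 1/(65.4) = 0.03233, so d_i1 = 30.93 cm.
The intermediate image is 30.93 cm to the right of lens 1, which is 59.3 − (30.93) = 28.37 cm to the left of lens 2, so d_o2 = +28.37 cm.
Lens 2: 1/d_i2 = 1/f₂ − 1/d_o2 = 1/(24.0) − 1/(28.37) = 0.006418, so d_i2 = 156 cm.
The final image is real, 156 cm to the right of lens 2 (overall magnification ≈ 2.6).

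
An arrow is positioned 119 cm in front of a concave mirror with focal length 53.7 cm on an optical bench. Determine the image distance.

97.9 cm

Mirror equation: 1/s_i = 1/f − 1/s_o = 1/(53.70) − 1/(119) = 0.01862 − 0.008403 = 0.01022, so s_i = 97.9 cm.
The image is real, inverted and reduced, in front of the mirror.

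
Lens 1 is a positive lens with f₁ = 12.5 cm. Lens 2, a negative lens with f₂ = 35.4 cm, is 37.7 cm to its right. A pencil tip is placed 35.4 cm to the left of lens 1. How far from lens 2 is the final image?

12.1 cm

Lens 1: 1/d_i1 = 1/f₁ − 1/d_o1 = 1/(12.5) − 1/(35.4) = 0.05175, so d_i1 = 19.32 cm.
The intermediate image is 19.32 cm to the right of lens 1, which is 37.7 − (19.32) = 18.38 cm to the left of lens 2, so d_o2 = +18.38 cm.
Lens 2 is diverging, so f₂ = −35.4 cm.
Lens 2: 1/d_i2 = 1/f₂ − 1/d_o2 = 1/(-35.4) − 1/(18.38) = -0.08266, so d_i2 = -12.1 cm.
The final image is virtual, 12.1 cm to the left of lens 2 (overall magnification ≈ -0.36).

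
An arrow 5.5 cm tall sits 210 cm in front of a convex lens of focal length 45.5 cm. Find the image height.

1.52 cm

1/d_i = 1/f − 1/d_o = 1/(45.50) − 1/(210) = 0.01722, so d_i = 58.09 cm.
m = −d_i/d_o = -0.2766.
|h_i| = |m|·h_o = 0.2766 × 5.5 = 1.52 cm. The image is real, inverted and reduced, on the far side of the lens.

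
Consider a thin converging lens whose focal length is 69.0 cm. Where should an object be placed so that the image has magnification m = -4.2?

m = −d_i/d_o ⇒ d_i = −m·d_o.
1/f = 1/d_o + 1/d_i = 1/d_o − 1/(m·d_o) = (1 − 1/m)/d_o, so d_o = f(1 − 1/m) = (69.00)(1 − 1/(-4.2)) = 85.4 cm.

85.4 cm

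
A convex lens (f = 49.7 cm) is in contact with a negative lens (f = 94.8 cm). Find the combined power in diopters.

P = +0.957 D

P₁ = 1/f₁ = 1/(0.497 m) = +2.012 D; P₂ = 1/f₂ = 1/(-0.948 m) = -1.055 D.
For thin lenses in contact, P = P₁ + P₂ = (+2.012) + (-1.055) = +0.957 D.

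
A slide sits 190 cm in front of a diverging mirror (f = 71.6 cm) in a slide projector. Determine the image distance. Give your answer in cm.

52.0 cm

For a diverging mirror, f = -71.6 cm.
Mirror equation: 1/v = 1/f − 1/u = 1/(-71.60) − 1/(190) = -0.01397 − 0.005263 = -0.01923, so v = -52.0 cm.
The image is virtual, upright and reduced, behind the mirror.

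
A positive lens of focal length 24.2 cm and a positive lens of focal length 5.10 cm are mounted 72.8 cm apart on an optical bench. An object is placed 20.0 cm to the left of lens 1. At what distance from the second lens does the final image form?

5.24 cm

Lens 1: 1/d_i1 = 1/f₁ − 1/d_o1 = 1/(24.2) − 1/(20.0) = -0.008678, so d_i1 = -115.2 cm.
The intermediate image is 115.2 cm to the left of lens 1 (virtual), which is 72.8 − (-115.2) = 188.0 cm to the left of lens 2, so d_o2 = +188.0 cm.
Lens 2: 1/d_i2 = 1/f₂ − 1/d_o2 = 1/(5.10) − 1/(188.0) = 0.1908, so d_i2 = 5.24 cm.
The final image is real, 5.24 cm to the right of lens 2 (overall magnification ≈ -0.16).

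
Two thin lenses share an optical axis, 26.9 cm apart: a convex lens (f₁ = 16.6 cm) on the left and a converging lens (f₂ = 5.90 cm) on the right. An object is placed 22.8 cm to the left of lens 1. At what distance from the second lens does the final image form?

Lens 1: 1/d_i1 = 1/f₁ − 1/d_o1 = 1/(16.6) − 1/(22.8) = 0.01638, so d_i1 = 61.05 cm.
The intermediate image is 61.05 cm to the right of lens 1, which lies 34.15 cm to the right of lens 2 — a virtual object — so d_o2 = −34.15 cm.
Lens 2: 1/d_i2 = 1/f₂ − 1/d_o2 = 1/(5.90) − 1/(-34.15) = 0.1988, so d_i2 = 5.03 cm.
The final image is real, 5.03 cm to the right of lens 2 (overall magnification ≈ -0.39).

5.03 cm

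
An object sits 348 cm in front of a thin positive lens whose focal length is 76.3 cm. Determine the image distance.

97.7 cm

Lens equation: 1/v = 1/f − 1/u = 1/(76.30) − 1/(348) = 0.01311 − 0.002874 = 0.01023, so v = 97.7 cm.
The image is real, inverted and reduced, on the far side of the lens.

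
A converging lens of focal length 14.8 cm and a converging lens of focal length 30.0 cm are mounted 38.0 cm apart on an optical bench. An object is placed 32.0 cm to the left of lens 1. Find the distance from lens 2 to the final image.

Lens 1: 1/d_i1 = 1/f₁ − 1/d_o1 = 1/(14.8) − 1/(32.0) = 0.03632, so d_i1 = 27.53 cm.
The intermediate image is 27.53 cm to the right of lens 1, which is 38.0 − (27.53) = 10.47 cm to the left of lens 2, so d_o2 = +10.47 cm.
Lens 2: 1/d_i2 = 1/f₂ − 1/d_o2 = 1/(30.0) − 1/(10.47) = -0.06218, so d_i2 = -16.1 cm.
The final image is virtual, 16.1 cm to the left of lens 2 (overall magnification ≈ -1.3).

16.1 cm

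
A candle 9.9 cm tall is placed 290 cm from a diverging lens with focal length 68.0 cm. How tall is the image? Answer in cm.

1.88 cm

For a diverging lens, f = -68.0 cm.
1/d_i = 1/f − 1/d_o = 1/(-68.00) − 1/(290) = -0.01815, so d_i = -55.08 cm.
m = −d_i/d_o = +0.1899.
|h_i| = |m|·h_o = 0.1899 × 9.9 = 1.88 cm. The image is virtual, upright and reduced, on the same side as the object.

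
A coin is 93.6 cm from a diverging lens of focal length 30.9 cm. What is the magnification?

For a diverging lens, f = -30.9 cm.
1/d_i = 1/f − 1/d_o = 1/(-30.90) − 1/(93.6) = -0.04305, so d_i = -23.23 cm.
m = −d_i/d_o = −(-23.23)/(93.6) = +0.248.
The image is virtual, upright and reduced, on the same side as the object.

m = +0.248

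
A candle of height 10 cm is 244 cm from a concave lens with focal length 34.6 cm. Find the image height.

1.24 cm

For a concave lens, f = -34.6 cm.
1/d_i = 1/f − 1/d_o = 1/(-34.60) − 1/(244) = -0.03300, so d_i = -30.30 cm.
m = −d_i/d_o = +0.1242.
|h_i| = |m|·h_o = 0.1242 × 10 = 1.24 cm. The image is virtual, upright and reduced, on the same side as the object.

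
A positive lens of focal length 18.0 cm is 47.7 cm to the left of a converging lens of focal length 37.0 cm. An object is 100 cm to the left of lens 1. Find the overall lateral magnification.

Lens 1: 1/d_i1 = 1/(18.0) − 1/(100) = 0.04556, so d_i1 = 21.95 cm; m₁ = −d_i1/d_o1 = -0.2195.
d_o2 = 47.7 − (21.95) = 25.75 cm.
Lens 2: 1/d_i2 = 1/(37.0) − 1/(25.75) = -0.01181, so d_i2 = -84.69 cm; m₂ = −d_i2/d_o2 = +3.289.
m = m₁·m₂ = (-0.2195)(+3.289) = -0.722.

m = -0.722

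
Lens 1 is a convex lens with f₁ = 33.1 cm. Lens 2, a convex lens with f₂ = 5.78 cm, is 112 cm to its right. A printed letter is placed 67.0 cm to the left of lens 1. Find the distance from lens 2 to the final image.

Lens 1: 1/d_i1 = 1/f₁ − 1/d_o1 = 1/(33.1) − 1/(67.0) = 0.01529, so d_i1 = 65.42 cm.
The intermediate image is 65.42 cm to the right of lens 1, which is 112 − (65.42) = 46.58 cm to the left of lens 2, so d_o2 = +46.58 cm.
Lens 2: 1/d_i2 = 1/f₂ − 1/d_o2 = 1/(5.78) − 1/(46.58) = 0.1515, so d_i2 = 6.60 cm.
The final image is real, 6.60 cm to the right of lens 2 (overall magnification ≈ 0.14).

6.60 cm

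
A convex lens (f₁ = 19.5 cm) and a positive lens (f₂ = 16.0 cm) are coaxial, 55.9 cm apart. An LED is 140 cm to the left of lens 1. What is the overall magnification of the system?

Lens 1: 1/d_i1 = 1/(19.5) − 1/(140) = 0.04414, so d_i1 = 22.66 cm; m₁ = −d_i1/d_o1 = -0.1619.
d_o2 = 55.9 − (22.66) = 33.24 cm.
Lens 2: 1/d_i2 = 1/(16.0) − 1/(33.24) = 0.03242, so d_i2 = 30.85 cm; m₂ = −d_i2/d_o2 = -0.9281.
m = m₁·m₂ = (-0.1619)(-0.9281) = +0.150.

m = +0.150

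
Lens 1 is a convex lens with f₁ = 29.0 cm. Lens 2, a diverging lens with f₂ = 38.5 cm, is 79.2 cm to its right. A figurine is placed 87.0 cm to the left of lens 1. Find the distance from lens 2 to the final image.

Lens 1: 1/d_i1 = 1/f₁ − 1/d_o1 = 1/(29.0) − 1/(87.0) = 0.02299, so d_i1 = 43.50 cm.
The intermediate image is 43.50 cm to the right of lens 1, which is 79.2 − (43.50) = 35.70 cm to the left of lens 2, so d_o2 = +35.70 cm.
Lens 2 is diverging, so f₂ = −38.5 cm.
Lens 2: 1/d_i2 = 1/f₂ − 1/d_o2 = 1/(-38.5) − 1/(35.70) = -0.05399, so d_i2 = -18.5 cm.
The final image is virtual, 18.5 cm to the left of lens 2 (overall magnification ≈ -0.26).

18.5 cm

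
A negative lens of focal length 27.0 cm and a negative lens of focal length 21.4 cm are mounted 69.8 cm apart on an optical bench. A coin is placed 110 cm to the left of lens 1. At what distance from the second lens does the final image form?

17.3 cm

Lens 1 is diverging, so f₁ = −27.0 cm.
Lens 1: 1/d_i1 = 1/f₁ − 1/d_o1 = 1/(-27.0) − 1/(110) = -0.04613, so d_i1 = -21.68 cm.
The intermediate image is 21.68 cm to the left of lens 1 (virtual), which is 69.8 − (-21.68) = 91.48 cm to the left of lens 2, so d_o2 = +91.48 cm.
Lens 2 is diverging, so f₂ = −21.4 cm.
Lens 2: 1/d_i2 = 1/f₂ − 1/d_o2 = 1/(-21.4) − 1/(91.48) = -0.05766, so d_i2 = -17.3 cm.
The final image is virtual, 17.3 cm to the left of lens 2 (overall magnification ≈ 0.037).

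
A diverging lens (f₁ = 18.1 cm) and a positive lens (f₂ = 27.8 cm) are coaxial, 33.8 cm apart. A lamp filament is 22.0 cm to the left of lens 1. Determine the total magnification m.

m = -0.788

f₁ = −18.1 cm (diverging).
Lens 1: 1/d_i1 = 1/(-18.1) − 1/(22.0) = -0.1007, so d_i1 = -9.930 cm; m₁ = −d_i1/d_o1 = +0.4514.
d_o2 = 33.8 − (-9.930) = 43.73 cm.
Lens 2: 1/d_i2 = 1/(27.8) − 1/(43.73) = 0.01310, so d_i2 = 76.31 cm; m₂ = −d_i2/d_o2 = -1.745.
m = m₁·m₂ = (+0.4514)(-1.745) = -0.788.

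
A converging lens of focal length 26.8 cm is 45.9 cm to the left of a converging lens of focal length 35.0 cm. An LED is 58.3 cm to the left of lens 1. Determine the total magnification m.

Lens 1: 1/d_i1 = 1/(26.8) − 1/(58.3) = 0.02016, so d_i1 = 49.60 cm; m₁ = −d_i1/d_o1 = -0.8508.
d_o2 = 45.9 − (49.60) = -3.700 cm (virtual object).
Lens 2: 1/d_i2 = 1/(35.0) − 1/(-3.700) = 0.2988, so d_i2 = 3.346 cm; m₂ = −d_i2/d_o2 = +0.9044.
m = m₁·m₂ = (-0.8508)(+0.9044) = -0.769.

m = -0.769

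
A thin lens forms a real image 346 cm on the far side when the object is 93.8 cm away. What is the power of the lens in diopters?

d_i = +346 cm.
1/f = 1/d_o + 1/d_i = 1/(93.8) + 1/(346) = 0.01355 cm⁻¹.
f = 73.79 cm = 0.7379 m, so P = 1/f = +1.36 D.

P = +1.36 D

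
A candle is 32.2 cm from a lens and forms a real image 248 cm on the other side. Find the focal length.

f = 28.5 cm (converging)

Real image ⇒ d_i = +248 cm.
1/f = 1/d_o + 1/d_i = 1/(32.2) + 1/(248) = 0.03509, so f = 28.5 cm.
Since f is positive, the lens is converging.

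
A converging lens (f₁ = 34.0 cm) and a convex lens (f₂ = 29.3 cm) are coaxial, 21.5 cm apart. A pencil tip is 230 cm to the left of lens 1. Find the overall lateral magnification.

Lens 1: 1/d_i1 = 1/(34.0) − 1/(230) = 0.02506, so d_i1 = 39.90 cm; m₁ = −d_i1/d_o1 = -0.1735.
d_o2 = 21.5 − (39.90) = -18.40 cm (virtual object).
Lens 2: 1/d_i2 = 1/(29.3) − 1/(-18.40) = 0.08848, so d_i2 = 11.30 cm; m₂ = −d_i2/d_o2 = +0.6143.
m = m₁·m₂ = (-0.1735)(+0.6143) = -0.107.

m = -0.107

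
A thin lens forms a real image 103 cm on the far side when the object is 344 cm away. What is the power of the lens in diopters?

d_i = +103 cm.
1/f = 1/d_o + 1/d_i = 1/(344) + 1/(103) = 0.01262 cm⁻¹.
f = 79.27 cm = 0.7927 m, so P = 1/f = +1.26 D.

P = +1.26 D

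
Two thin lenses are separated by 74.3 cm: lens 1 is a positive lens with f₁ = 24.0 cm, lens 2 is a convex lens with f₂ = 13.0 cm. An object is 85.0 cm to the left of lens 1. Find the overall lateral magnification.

m = +0.184

Lens 1: 1/d_i1 = 1/(24.0) − 1/(85.0) = 0.02990, so d_i1 = 33.44 cm; m₁ = −d_i1/d_o1 = -0.3934.
d_o2 = 74.3 − (33.44) = 40.86 cm.
Lens 2: 1/d_i2 = 1/(13.0) − 1/(40.86) = 0.05245, so d_i2 = 19.07 cm; m₂ = −d_i2/d_o2 = -0.4666.
m = m₁·m₂ = (-0.3934)(-0.4666) = +0.184.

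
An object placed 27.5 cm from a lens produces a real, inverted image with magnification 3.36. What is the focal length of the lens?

f = 21.2 cm (converging)

m = −d_i/d_o ⇒ d_i = −m·d_o = −(-3.36)·(27.5) = 92.40 cm.
1/f = 1/d_o + 1/d_i = 1/(27.5) + 1/(92.40) = 0.04719, so f = 21.2 cm.
Since f is positive, the lens is converging.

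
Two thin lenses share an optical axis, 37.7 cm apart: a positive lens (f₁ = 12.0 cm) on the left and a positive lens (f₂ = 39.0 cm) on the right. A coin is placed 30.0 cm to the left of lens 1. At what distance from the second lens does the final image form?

32.4 cm

Lens 1: 1/d_i1 = 1/f₁ − 1/d_o1 = 1/(12.0) − 1/(30.0) = 0.05000, so d_i1 = 20.00 cm.
The intermediate image is 20.00 cm to the right of lens 1, which is 37.7 − (20.00) = 17.70 cm to the left of lens 2, so d_o2 = +17.70 cm.
Lens 2: 1/d_i2 = 1/f₂ − 1/d_o2 = 1/(39.0) − 1/(17.70) = -0.03086, so d_i2 = -32.4 cm.
The final image is virtual, 32.4 cm to the left of lens 2 (overall magnification ≈ -1.2).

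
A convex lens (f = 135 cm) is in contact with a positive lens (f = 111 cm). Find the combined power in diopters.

P = +1.64 D

P₁ = 1/f₁ = 1/(1.35 m) = +0.7407 D; P₂ = 1/f₂ = 1/(1.11 m) = +0.9009 D.
For thin lenses in contact, P = P₁ + P₂ = (+0.7407) + (+0.9009) = +1.64 D.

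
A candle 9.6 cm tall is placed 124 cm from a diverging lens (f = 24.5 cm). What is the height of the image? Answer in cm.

For a diverging lens, f = -24.5 cm.
1/d_i = 1/f − 1/d_o = 1/(-24.50) − 1/(124) = -0.04888, so d_i = -20.46 cm.
m = −d_i/d_o = +0.1650.
|h_i| = |m|·h_o = 0.1650 × 9.6 = 1.58 cm. The image is virtual, upright and reduced, on the same side as the object.

1.58 cm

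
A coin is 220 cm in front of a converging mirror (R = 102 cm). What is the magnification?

f = R/2 = 102/2 = 51.00 cm.
1/d_i = 1/f − 1/d_o = 1/(51.00) − 1/(220) = 0.01506, so d_i = 66.39 cm.
m = −d_i/d_o = −(66.39)/(220) = -0.302.
The image is real, inverted and reduced, in front of the mirror.

m = -0.302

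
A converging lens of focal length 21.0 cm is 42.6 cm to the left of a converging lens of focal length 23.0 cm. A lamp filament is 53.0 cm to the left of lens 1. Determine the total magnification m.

m = -0.994

Lens 1: 1/d_i1 = 1/(21.0) − 1/(53.0) = 0.02875, so d_i1 = 34.78 cm; m₁ = −d_i1/d_o1 = -0.6562.
d_o2 = 42.6 − (34.78) = 7.820 cm.
Lens 2: 1/d_i2 = 1/(23.0) − 1/(7.820) = -0.08440, so d_i2 = -11.85 cm; m₂ = −d_i2/d_o2 = +1.515.
m = m₁·m₂ = (-0.6562)(+1.515) = -0.994.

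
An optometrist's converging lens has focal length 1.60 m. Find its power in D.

P = +0.625 D

P = 1/f = 1/(1.60 m) = +0.625 D.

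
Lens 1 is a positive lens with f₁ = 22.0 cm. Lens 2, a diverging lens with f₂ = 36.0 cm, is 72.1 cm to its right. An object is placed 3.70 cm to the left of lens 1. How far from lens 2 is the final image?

24.5 cm

Lens 1: 1/d_i1 = 1/f₁ − 1/d_o1 = 1/(22.0) − 1/(3.70) = -0.2248, so d_i1 = -4.448 cm.
The intermediate image is 4.448 cm to the left of lens 1 (virtual), which is 72.1 − (-4.448) = 76.55 cm to the left of lens 2, so d_o2 = +76.55 cm.
Lens 2 is diverging, so f₂ = −36.0 cm.
Lens 2: 1/d_i2 = 1/f₂ − 1/d_o2 = 1/(-36.0) − 1/(76.55) = -0.04084, so d_i2 = -24.5 cm.
The final image is virtual, 24.5 cm to the left of lens 2 (overall magnification ≈ 0.38).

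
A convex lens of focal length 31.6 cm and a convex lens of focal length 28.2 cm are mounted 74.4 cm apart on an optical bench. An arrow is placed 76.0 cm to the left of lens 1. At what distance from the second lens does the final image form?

72.6 cm

Lens 1: 1/d_i1 = 1/f₁ − 1/d_o1 = 1/(31.6) − 1/(76.0) = 0.01849, so d_i1 = 54.09 cm.
The intermediate image is 54.09 cm to the right of lens 1, which is 74.4 − (54.09) = 20.31 cm to the left of lens 2, so d_o2 = +20.31 cm.
Lens 2: 1/d_i2 = 1/f₂ − 1/d_o2 = 1/(28.2) − 1/(20.31) = -0.01378, so d_i2 = -72.6 cm.
The final image is virtual, 72.6 cm to the left of lens 2 (overall magnification ≈ -2.5).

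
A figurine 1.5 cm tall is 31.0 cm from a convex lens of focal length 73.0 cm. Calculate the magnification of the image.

m = +1.74

1/d_i = 1/f − 1/d_o = 1/(73.00) − 1/(31.0) = -0.01856, so d_i = -53.88 cm.
m = −d_i/d_o = −(-53.88)/(31.0) = +1.74.
The image is virtual, upright and enlarged, on the same side as the object.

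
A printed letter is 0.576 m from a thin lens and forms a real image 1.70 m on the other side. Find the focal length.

Real image ⇒ d_i = +1.70 m.
1/f = 1/d_o + 1/d_i = 1/(0.576) + 1/(1.70) = 2.324, so f = 0.430 m.
Since f is positive, the thin lens is converging.

f = 0.430 m (converging)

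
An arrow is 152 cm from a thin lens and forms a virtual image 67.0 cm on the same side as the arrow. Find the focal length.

f = -120 cm (diverging)

Virtual image ⇒ d_i = −67.0 cm.
1/f = 1/d_o + 1/d_i = 1/(152) + 1/(-67.0) = -0.008346, so f = -120 cm.
Since f is negative, the thin lens is diverging.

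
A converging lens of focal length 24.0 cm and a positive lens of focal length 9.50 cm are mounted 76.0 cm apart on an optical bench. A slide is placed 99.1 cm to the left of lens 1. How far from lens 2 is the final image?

12.1 cm

Lens 1: 1/d_i1 = 1/f₁ − 1/d_o1 = 1/(24.0) − 1/(99.1) = 0.03158, so d_i1 = 31.67 cm.
The intermediate image is 31.67 cm to the right of lens 1, which is 76.0 − (31.67) = 44.33 cm to the left of lens 2, so d_o2 = +44.33 cm.
Lens 2: 1/d_i2 = 1/f₂ − 1/d_o2 = 1/(9.50) − 1/(44.33) = 0.08271, so d_i2 = 12.1 cm.
The final image is real, 12.1 cm to the right of lens 2 (overall magnification ≈ 0.087).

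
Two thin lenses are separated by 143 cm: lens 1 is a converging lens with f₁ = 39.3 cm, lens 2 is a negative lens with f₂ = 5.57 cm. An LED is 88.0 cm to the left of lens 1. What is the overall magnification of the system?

Lens 1: 1/d_i1 = 1/(39.3) − 1/(88.0) = 0.01408, so d_i1 = 71.01 cm; m₁ = −d_i1/d_o1 = -0.8069.
d_o2 = 143 − (71.01) = 71.99 cm.
f₂ = −5.57 cm (diverging).
Lens 2: 1/d_i2 = 1/(-5.57) − 1/(71.99) = -0.1934, so d_i2 = -5.170 cm; m₂ = −d_i2/d_o2 = +0.07182.
m = m₁·m₂ = (-0.8069)(+0.07182) = -0.0580.

m = -0.0580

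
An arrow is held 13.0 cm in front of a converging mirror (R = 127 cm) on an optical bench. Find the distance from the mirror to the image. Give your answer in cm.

f = R/2 = 127/2 = 63.50 cm.
Mirror equation: 1/q = 1/f − 1/p = 1/(63.50) − 1/(13.0) = 0.01575 − 0.07692 = -0.06118, so q = -16.3 cm.
The image is virtual, upright and enlarged, behind the mirror.

16.3 cm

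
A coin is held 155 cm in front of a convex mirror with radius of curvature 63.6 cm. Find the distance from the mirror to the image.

f = R/2 = 63.6/2 = 31.80 cm; for a convex mirror, f = -31.80 cm.
Mirror equation: 1/q = 1/f − 1/p = 1/(-31.80) − 1/(155) = -0.03145 − 0.006452 = -0.03790, so q = -26.4 cm.
The image is virtual, upright and reduced, behind the mirror.

26.4 cm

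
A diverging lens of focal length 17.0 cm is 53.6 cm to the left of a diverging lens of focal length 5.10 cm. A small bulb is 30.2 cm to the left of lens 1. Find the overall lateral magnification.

m = +0.0264

f₁ = −17.0 cm (diverging).
Lens 1: 1/d_i1 = 1/(-17.0) − 1/(30.2) = -0.09194, so d_i1 = -10.88 cm; m₁ = −d_i1/d_o1 = +0.3603.
d_o2 = 53.6 − (-10.88) = 64.48 cm.
f₂ = −5.10 cm (diverging).
Lens 2: 1/d_i2 = 1/(-5.10) − 1/(64.48) = -0.2116, so d_i2 = -4.726 cm; m₂ = −d_i2/d_o2 = +0.07330.
m = m₁·m₂ = (+0.3603)(+0.07330) = +0.0264.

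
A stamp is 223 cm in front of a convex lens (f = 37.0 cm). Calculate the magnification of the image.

1/d_i = 1/f − 1/d_o = 1/(37.00) − 1/(223) = 0.02254, so d_i = 44.36 cm.
m = −d_i/d_o = −(44.36)/(223) = -0.199.
The image is real, inverted and reduced, on the far side of the lens.

m = -0.199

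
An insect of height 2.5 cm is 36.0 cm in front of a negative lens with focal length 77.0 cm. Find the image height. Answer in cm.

1.70 cm

For a negative lens, f = -77.0 cm.
1/d_i = 1/f − 1/d_o = 1/(-77.00) − 1/(36.0) = -0.04076, so d_i = -24.53 cm.
m = −d_i/d_o = +0.6814.
|h_i| = |m|·h_o = 0.6814 × 2.5 = 1.70 cm. The image is virtual, upright and reduced, on the same side as the object.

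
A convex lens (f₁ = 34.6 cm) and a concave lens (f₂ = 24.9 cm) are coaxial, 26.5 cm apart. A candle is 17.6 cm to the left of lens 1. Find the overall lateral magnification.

m = +0.581

Lens 1: 1/d_i1 = 1/(34.6) − 1/(17.6) = -0.02792, so d_i1 = -35.82 cm; m₁ = −d_i1/d_o1 = +2.035.
d_o2 = 26.5 − (-35.82) = 62.32 cm.
f₂ = −24.9 cm (diverging).
Lens 2: 1/d_i2 = 1/(-24.9) − 1/(62.32) = -0.05621, so d_i2 = -17.79 cm; m₂ = −d_i2/d_o2 = +0.2855.
m = m₁·m₂ = (+2.035)(+0.2855) = +0.581.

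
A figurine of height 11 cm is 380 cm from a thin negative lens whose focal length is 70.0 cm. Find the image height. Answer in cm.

1.71 cm

For a negative lens, f = -70.0 cm.
1/d_i = 1/f − 1/d_o = 1/(-70.00) − 1/(380) = -0.01692, so d_i = -59.11 cm.
m = −d_i/d_o = +0.1556.
|h_i| = |m|·h_o = 0.1556 × 11 = 1.71 cm. The image is virtual, upright and reduced, on the same side as the object.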